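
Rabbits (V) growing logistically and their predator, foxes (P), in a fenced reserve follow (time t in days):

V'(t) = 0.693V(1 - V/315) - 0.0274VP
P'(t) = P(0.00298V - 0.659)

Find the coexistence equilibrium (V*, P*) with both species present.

From dP/dt = 0 with P > 0: 0.00298V* = 0.659, so V* = 221.
Substitute into dV/dt = 0: 0.693(1 - 221/315) = 0.0274P*.
The bracket is 0.298, giving P* = 0.206/0.0274 = 7.54.

V* ≈ 221, P* ≈ 7.54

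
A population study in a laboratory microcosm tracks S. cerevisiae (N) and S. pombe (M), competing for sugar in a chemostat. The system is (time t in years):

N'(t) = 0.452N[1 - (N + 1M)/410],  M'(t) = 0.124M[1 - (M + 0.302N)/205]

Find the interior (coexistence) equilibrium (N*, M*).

N* ≈ 294, M* ≈ 116

Setting both brackets to zero gives the nullclines N + 1M = 410 and 0.302N + M = 205.
Substituting M = 205 - 0.302N into the first: N(1 - 1·0.302) = 410 - 1·205.
So N* = 205/0.698 = 294, and then M* = 205 - 0.302·294 = 116.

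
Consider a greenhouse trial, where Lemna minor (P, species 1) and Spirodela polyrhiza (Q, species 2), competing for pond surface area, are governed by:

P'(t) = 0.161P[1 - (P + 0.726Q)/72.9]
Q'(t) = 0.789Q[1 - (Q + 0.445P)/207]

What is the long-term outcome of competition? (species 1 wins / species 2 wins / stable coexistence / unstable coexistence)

species 2 excludes species 1

Compare the nullcline intercepts: K1/α12 = 72.9/0.726 = 100 < K2 = 207; K2/α21 = 207/0.445 = 465 > K1 = 72.9.
Since the inequalities point opposite ways, species 2 can invade but species 1 cannot.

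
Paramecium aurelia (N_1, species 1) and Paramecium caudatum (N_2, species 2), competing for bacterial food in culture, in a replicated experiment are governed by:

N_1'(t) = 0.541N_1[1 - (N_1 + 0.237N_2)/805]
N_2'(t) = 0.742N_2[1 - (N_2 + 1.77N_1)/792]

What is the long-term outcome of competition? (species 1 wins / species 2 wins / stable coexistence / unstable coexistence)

species 1 excludes species 2

Compare the nullcline intercepts: K1/α12 = 805/0.237 = 3400 > K2 = 792; K2/α21 = 792/1.77 = 447 < K1 = 805.
Since the inequalities point opposite ways, species 1 can invade but species 2 cannot.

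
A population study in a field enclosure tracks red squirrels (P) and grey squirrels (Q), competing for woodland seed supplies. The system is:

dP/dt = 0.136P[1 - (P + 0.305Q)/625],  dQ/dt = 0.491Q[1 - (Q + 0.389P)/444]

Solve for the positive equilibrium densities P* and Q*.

Setting both brackets to zero gives the nullclines P + 0.305Q = 625 and 0.389P + Q = 444.
Substituting Q = 444 - 0.389P into the first: P(1 - 0.305·0.389) = 625 - 0.305·444.
So P* = 490/0.881 = 555, and then Q* = 444 - 0.389·555 = 228.

P* ≈ 555, Q* ≈ 228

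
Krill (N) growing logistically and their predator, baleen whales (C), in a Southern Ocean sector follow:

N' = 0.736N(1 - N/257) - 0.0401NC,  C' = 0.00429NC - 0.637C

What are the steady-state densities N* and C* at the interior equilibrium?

From dC/dt = 0 with C > 0: 0.00429N* = 0.637, so N* = 148.
Substitute into dN/dt = 0: 0.736(1 - 148/257) = 0.0401C*.
The bracket is 0.422, giving C* = 0.311/0.0401 = 7.75.

N* ≈ 148, C* ≈ 7.75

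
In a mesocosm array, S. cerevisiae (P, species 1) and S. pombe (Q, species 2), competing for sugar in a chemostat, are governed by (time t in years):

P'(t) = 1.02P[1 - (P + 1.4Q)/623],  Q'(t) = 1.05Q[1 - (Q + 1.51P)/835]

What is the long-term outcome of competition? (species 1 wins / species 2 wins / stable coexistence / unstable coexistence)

Compare the nullcline intercepts: K1/α12 = 623/1.4 = 445 < K2 = 835; K2/α21 = 835/1.51 = 553 < K1 = 623.
Since both are reversed, neither can invade when rare; the interior point is a saddle.

unstable coexistence (outcome depends on initial conditions)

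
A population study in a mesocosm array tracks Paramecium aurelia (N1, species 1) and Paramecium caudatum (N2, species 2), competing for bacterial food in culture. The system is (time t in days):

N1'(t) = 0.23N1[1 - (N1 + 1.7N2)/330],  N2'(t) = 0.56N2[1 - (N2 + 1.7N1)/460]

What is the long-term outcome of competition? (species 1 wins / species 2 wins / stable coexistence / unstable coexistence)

unstable coexistence (outcome depends on initial conditions)

Compare the nullcline intercepts: K1/α12 = 330/1.7 = 194 < K2 = 460; K2/α21 = 460/1.7 = 271 < K1 = 330.
Since both are reversed, neither can invade when rare; the interior point is a saddle.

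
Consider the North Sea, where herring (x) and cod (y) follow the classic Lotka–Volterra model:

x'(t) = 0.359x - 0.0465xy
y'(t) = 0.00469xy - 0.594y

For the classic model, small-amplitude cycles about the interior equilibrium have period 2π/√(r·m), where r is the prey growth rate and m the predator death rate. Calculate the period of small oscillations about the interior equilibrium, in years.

T ≈ 13.6 years

Here r = 0.359 and m = 0.594, so r·m = 0.213.
ω = √0.213 = 0.462 per year, hence T = 2π/ω ≈ 13.6 years.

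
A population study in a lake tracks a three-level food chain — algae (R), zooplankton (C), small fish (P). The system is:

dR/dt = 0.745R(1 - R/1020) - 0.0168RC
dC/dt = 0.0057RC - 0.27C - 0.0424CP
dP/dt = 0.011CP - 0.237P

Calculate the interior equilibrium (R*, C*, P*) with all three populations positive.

R* ≈ 524, C* ≈ 21.5, P* ≈ 64.1

From dP/dt = 0: 0.011C* = 0.237, so C* = 21.5.
From dR/dt = 0: 0.745(1 - R*/1020) = 0.0168·21.5, giving R* = 1020·(1 - 0.486) = 524.
From dC/dt = 0: 0.0057·524 - 0.27 = 0.0424P*, so P* = 2.72/0.0424 = 64.1.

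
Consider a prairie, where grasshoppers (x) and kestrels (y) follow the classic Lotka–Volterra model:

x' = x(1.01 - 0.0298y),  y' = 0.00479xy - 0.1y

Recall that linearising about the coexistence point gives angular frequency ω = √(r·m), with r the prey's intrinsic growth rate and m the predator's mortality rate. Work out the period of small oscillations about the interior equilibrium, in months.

T ≈ 19.8 months

Here r = 1.01 and m = 0.1, so r·m = 0.101.
ω = √0.101 = 0.318 per month, hence T = 2π/ω ≈ 19.8 months.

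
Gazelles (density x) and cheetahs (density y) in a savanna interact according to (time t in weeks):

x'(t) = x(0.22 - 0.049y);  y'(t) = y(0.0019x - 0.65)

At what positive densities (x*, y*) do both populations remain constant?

Set dy/dt = 0 with y > 0: 0.0019x - 0.65 = 0, so x* = 0.65/0.0019 = 342.
Set dx/dt = 0 with x > 0: 0.22 - 0.049y = 0, so y* = 0.22/0.049 = 4.49.

x* ≈ 342, y* ≈ 4.49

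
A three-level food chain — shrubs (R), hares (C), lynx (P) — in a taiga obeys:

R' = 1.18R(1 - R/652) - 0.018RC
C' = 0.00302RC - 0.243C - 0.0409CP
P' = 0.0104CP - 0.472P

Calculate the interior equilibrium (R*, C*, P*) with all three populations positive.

R* ≈ 201, C* ≈ 45.4, P* ≈ 8.87

From dP/dt = 0: 0.0104C* = 0.472, so C* = 45.4.
From dR/dt = 0: 1.18(1 - R*/652) = 0.018·45.4, giving R* = 652·(1 - 0.692) = 201.
From dC/dt = 0: 0.00302·201 - 0.243 = 0.0409P*, so P* = 0.363/0.0409 = 8.87.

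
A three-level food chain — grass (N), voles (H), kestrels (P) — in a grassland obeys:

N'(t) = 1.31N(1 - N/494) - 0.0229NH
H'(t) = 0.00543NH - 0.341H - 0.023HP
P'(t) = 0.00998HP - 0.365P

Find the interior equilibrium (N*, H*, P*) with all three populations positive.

N* ≈ 178, H* ≈ 36.6, P* ≈ 27.2

From dP/dt = 0: 0.00998H* = 0.365, so H* = 36.6.
From dN/dt = 0: 1.31(1 - N*/494) = 0.0229·36.6, giving N* = 494·(1 - 0.639) = 178.
From dH/dt = 0: 0.00543·178 - 0.341 = 0.023P*, so P* = 0.626/0.023 = 27.2.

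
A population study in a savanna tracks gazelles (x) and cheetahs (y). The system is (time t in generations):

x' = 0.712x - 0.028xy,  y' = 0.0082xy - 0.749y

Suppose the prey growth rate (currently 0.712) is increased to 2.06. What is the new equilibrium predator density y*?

y* ≈ 73.6

At the interior fixed point, setting dx/dt = 0 with x > 0 fixes y* = (prey growth rate)/(xy coefficient) — independent of the other coefficients.
With the change, y* = 2.06/0.028 = 73.6; it rises from 25.4.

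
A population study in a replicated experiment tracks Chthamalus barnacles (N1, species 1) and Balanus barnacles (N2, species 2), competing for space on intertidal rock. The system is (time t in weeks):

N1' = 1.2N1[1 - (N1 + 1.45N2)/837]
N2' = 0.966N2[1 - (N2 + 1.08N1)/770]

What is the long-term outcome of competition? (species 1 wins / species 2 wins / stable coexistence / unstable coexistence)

unstable coexistence (outcome depends on initial conditions)

Compare the nullcline intercepts: K1/α12 = 837/1.45 = 577 < K2 = 770; K2/α21 = 770/1.08 = 713 < K1 = 837.
Since both are reversed, neither can invade when rare; the interior point is a saddle.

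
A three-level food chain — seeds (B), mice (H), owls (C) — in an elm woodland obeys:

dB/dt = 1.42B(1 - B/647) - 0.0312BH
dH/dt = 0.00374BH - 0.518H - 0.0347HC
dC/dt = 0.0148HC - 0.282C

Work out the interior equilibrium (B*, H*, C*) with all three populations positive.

From dC/dt = 0: 0.0148H* = 0.282, so H* = 19.1.
From dB/dt = 0: 1.42(1 - B*/647) = 0.0312·19.1, giving B* = 647·(1 - 0.419) = 376.
From dH/dt = 0: 0.00374·376 - 0.518 = 0.0347C*, so C* = 0.889/0.0347 = 25.6.

B* ≈ 376, H* ≈ 19.1, C* ≈ 25.6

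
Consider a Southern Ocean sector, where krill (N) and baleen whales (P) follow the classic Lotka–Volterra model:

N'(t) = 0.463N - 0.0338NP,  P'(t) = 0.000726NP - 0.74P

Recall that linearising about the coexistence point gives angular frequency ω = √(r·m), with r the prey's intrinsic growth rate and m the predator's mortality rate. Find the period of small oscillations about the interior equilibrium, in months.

Here r = 0.463 and m = 0.74, so r·m = 0.343.
ω = √0.343 = 0.585 per month, hence T = 2π/ω ≈ 10.7 months.

T ≈ 10.7 months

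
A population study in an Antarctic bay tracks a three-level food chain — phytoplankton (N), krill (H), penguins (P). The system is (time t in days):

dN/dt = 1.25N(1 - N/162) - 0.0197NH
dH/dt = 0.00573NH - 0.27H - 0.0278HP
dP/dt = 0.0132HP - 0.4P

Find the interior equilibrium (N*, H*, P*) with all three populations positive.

N* ≈ 84.6, H* ≈ 30.3, P* ≈ 7.73

From dP/dt = 0: 0.0132H* = 0.4, so H* = 30.3.
From dN/dt = 0: 1.25(1 - N*/162) = 0.0197·30.3, giving N* = 162·(1 - 0.478) = 84.6.
From dH/dt = 0: 0.00573·84.6 - 0.27 = 0.0278P*, so P* = 0.215/0.0278 = 7.73.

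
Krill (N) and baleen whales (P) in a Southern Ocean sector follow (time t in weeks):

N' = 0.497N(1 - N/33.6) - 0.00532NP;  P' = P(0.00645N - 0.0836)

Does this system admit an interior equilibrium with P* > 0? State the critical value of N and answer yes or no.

Threshold N = 13; K > 13, so yes, the predator persists.

The predator equation gives dP/dt > 0 only when N > 0.0836/0.00645 = 13.
Without the predator, N → K = 33.6. Since 33.6 > 13, the predator can invade and persist.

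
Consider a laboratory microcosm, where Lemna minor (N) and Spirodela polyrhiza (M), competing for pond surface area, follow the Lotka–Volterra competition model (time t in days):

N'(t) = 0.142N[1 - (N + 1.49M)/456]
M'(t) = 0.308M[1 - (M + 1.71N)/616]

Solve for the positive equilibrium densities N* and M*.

Setting both brackets to zero gives the nullclines N + 1.49M = 456 and 1.71N + M = 616.
Substituting M = 616 - 1.71N into the first: N(1 - 1.49·1.71) = 456 - 1.49·616.
So N* = -462/-1.55 = 298, and then M* = 616 - 1.71·298 = 106.

N* ≈ 298, M* ≈ 106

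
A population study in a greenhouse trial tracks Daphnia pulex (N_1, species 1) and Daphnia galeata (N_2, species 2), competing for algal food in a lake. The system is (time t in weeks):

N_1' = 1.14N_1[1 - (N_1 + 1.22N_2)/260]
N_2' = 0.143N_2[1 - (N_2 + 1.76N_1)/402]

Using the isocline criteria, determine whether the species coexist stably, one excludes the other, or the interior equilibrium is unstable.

unstable coexistence (outcome depends on initial conditions)

Compare the nullcline intercepts: K1/α12 = 260/1.22 = 213 < K2 = 402; K2/α21 = 402/1.76 = 228 < K1 = 260.
Since both are reversed, neither can invade when rare; the interior point is a saddle.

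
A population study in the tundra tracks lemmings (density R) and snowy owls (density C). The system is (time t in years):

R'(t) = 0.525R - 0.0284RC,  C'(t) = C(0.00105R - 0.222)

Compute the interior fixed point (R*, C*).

R* ≈ 211, C* ≈ 18.5

Set dC/dt = 0 with C > 0: 0.00105R - 0.222 = 0, so R* = 0.222/0.00105 = 211.
Set dR/dt = 0 with R > 0: 0.525 - 0.0284C = 0, so C* = 0.525/0.0284 = 18.5.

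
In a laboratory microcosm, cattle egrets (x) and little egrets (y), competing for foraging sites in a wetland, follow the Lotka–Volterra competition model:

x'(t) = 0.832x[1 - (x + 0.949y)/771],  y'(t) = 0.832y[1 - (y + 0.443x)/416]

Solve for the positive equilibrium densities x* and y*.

Setting both brackets to zero gives the nullclines x + 0.949y = 771 and 0.443x + y = 416.
Substituting y = 416 - 0.443x into the first: x(1 - 0.949·0.443) = 771 - 0.949·416.
So x* = 376/0.58 = 649, and then y* = 416 - 0.443·649 = 128.

x* ≈ 649, y* ≈ 128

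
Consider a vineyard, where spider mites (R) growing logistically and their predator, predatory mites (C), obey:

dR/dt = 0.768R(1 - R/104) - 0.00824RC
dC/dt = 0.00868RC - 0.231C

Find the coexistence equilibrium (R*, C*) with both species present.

R* ≈ 26.6, C* ≈ 69.4

From dC/dt = 0 with C > 0: 0.00868R* = 0.231, so R* = 26.6.
Substitute into dR/dt = 0: 0.768(1 - 26.6/104) = 0.00824C*.
The bracket is 0.744, giving C* = 0.571/0.00824 = 69.4.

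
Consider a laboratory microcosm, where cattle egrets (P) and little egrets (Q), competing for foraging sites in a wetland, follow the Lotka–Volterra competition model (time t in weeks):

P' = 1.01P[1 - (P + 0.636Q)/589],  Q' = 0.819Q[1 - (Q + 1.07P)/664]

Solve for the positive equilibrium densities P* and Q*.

P* ≈ 522, Q* ≈ 106

Setting both brackets to zero gives the nullclines P + 0.636Q = 589 and 1.07P + Q = 664.
Substituting Q = 664 - 1.07P into the first: P(1 - 0.636·1.07) = 589 - 0.636·664.
So P* = 167/0.319 = 522, and then Q* = 664 - 1.07·522 = 106.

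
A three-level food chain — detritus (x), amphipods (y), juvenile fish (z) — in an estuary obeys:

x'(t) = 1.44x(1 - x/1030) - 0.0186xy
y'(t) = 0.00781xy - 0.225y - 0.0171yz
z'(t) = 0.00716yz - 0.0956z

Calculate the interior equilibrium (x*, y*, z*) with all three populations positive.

x* ≈ 852, y* ≈ 13.4, z* ≈ 376

From dz/dt = 0: 0.00716y* = 0.0956, so y* = 13.4.
From dx/dt = 0: 1.44(1 - x*/1030) = 0.0186·13.4, giving x* = 1030·(1 - 0.172) = 852.
From dy/dt = 0: 0.00781·852 - 0.225 = 0.0171z*, so z* = 6.43/0.0171 = 376.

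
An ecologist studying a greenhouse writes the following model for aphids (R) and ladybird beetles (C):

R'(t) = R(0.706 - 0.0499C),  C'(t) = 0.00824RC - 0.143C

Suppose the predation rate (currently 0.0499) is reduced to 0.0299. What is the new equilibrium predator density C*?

C* ≈ 23.6

At the interior fixed point, setting dR/dt = 0 with R > 0 fixes C* = (prey growth rate)/(RC coefficient) — independent of the other coefficients.
With the change, C* = 0.706/0.0299 = 23.6; it rises from 14.1.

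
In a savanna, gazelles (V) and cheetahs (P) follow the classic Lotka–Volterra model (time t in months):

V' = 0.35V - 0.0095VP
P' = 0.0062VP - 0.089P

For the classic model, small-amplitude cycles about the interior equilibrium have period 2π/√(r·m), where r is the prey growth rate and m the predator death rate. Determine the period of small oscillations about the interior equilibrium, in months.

T ≈ 35.6 months

Here r = 0.35 and m = 0.089, so r·m = 0.0311.
ω = √0.0311 = 0.176 per month, hence T = 2π/ω ≈ 35.6 months.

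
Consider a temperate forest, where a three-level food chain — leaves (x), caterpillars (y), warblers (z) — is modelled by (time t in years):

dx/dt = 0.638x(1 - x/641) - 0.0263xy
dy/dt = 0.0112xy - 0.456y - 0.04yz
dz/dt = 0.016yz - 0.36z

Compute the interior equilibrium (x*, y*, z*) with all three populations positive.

x* ≈ 46.5, y* ≈ 22.5, z* ≈ 1.61

From dz/dt = 0: 0.016y* = 0.36, so y* = 22.5.
From dx/dt = 0: 0.638(1 - x*/641) = 0.0263·22.5, giving x* = 641·(1 - 0.928) = 46.5.
From dy/dt = 0: 0.0112·46.5 - 0.456 = 0.04z*, so z* = 0.0644/0.04 = 1.61.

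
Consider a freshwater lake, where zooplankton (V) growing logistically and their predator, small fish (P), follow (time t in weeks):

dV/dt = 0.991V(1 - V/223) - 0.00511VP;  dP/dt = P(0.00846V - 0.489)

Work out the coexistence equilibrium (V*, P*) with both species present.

From dP/dt = 0 with P > 0: 0.00846V* = 0.489, so V* = 57.8.
Substitute into dV/dt = 0: 0.991(1 - 57.8/223) = 0.00511P*.
The bracket is 0.741, giving P* = 0.734/0.00511 = 144.

V* ≈ 57.8, P* ≈ 144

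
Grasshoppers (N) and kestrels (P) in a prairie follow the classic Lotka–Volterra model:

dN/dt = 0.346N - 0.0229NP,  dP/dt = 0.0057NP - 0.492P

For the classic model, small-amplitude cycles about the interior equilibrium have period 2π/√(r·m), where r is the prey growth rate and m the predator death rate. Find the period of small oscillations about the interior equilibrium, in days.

T ≈ 15.2 days

Here r = 0.346 and m = 0.492, so r·m = 0.17.
ω = √0.17 = 0.413 per day, hence T = 2π/ω ≈ 15.2 days.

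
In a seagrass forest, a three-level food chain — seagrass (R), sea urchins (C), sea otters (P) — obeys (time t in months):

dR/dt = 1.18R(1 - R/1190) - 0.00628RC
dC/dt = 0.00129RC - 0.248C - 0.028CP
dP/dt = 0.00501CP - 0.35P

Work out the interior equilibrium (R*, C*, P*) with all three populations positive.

From dP/dt = 0: 0.00501C* = 0.35, so C* = 69.9.
From dR/dt = 0: 1.18(1 - R*/1190) = 0.00628·69.9, giving R* = 1190·(1 - 0.372) = 748.
From dC/dt = 0: 0.00129·748 - 0.248 = 0.028P*, so P* = 0.716/0.028 = 25.6.

R* ≈ 748, C* ≈ 69.9, P* ≈ 25.6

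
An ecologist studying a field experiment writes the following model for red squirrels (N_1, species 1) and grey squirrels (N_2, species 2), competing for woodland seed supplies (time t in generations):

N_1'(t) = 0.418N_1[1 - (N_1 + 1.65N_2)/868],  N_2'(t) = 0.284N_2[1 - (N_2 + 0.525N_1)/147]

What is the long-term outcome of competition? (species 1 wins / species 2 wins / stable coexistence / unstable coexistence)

species 1 excludes species 2

Compare the nullcline intercepts: K1/α12 = 868/1.65 = 526 > K2 = 147; K2/α21 = 147/0.525 = 280 < K1 = 868.
Since the inequalities point opposite ways, species 1 can invade but species 2 cannot.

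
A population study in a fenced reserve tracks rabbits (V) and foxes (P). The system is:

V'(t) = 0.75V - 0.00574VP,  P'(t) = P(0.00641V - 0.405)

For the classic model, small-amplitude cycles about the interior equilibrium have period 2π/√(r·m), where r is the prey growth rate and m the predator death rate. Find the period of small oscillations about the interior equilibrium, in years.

Here r = 0.75 and m = 0.405, so r·m = 0.304.
ω = √0.304 = 0.551 per year, hence T = 2π/ω ≈ 11.4 years.

T ≈ 11.4 years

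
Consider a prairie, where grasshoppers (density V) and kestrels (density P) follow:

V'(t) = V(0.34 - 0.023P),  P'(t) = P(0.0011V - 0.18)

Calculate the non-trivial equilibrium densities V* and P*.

V* ≈ 164, P* ≈ 14.8

Set dP/dt = 0 with P > 0: 0.0011V - 0.18 = 0, so V* = 0.18/0.0011 = 164.
Set dV/dt = 0 with V > 0: 0.34 - 0.023P = 0, so P* = 0.34/0.023 = 14.8.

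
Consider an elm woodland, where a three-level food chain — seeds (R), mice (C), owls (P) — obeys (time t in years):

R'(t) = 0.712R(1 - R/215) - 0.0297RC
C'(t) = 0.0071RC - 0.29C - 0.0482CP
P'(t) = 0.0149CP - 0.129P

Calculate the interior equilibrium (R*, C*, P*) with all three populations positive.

From dP/dt = 0: 0.0149C* = 0.129, so C* = 8.66.
From dR/dt = 0: 0.712(1 - R*/215) = 0.0297·8.66, giving R* = 215·(1 - 0.361) = 137.
From dC/dt = 0: 0.0071·137 - 0.29 = 0.0482P*, so P* = 0.685/0.0482 = 14.2.

R* ≈ 137, C* ≈ 8.66, P* ≈ 14.2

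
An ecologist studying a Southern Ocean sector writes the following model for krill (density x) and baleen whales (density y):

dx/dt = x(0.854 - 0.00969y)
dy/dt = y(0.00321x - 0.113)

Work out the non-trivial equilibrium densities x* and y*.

x* ≈ 35.2, y* ≈ 88.1

Set dy/dt = 0 with y > 0: 0.00321x - 0.113 = 0, so x* = 0.113/0.00321 = 35.2.
Set dx/dt = 0 with x > 0: 0.854 - 0.00969y = 0, so y* = 0.854/0.00969 = 88.1.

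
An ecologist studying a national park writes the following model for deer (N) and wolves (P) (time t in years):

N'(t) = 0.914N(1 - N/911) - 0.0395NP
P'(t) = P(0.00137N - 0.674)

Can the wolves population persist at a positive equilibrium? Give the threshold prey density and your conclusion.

The predator equation gives dP/dt > 0 only when N > 0.674/0.00137 = 492.
Without the predator, N → K = 911. Since 911 > 492, the predator can invade and persist.

Threshold N = 492; K > 492, so yes, the predator persists.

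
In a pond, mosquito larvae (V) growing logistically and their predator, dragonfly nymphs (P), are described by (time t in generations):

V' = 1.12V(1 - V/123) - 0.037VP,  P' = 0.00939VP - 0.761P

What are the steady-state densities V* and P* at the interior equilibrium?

From dP/dt = 0 with P > 0: 0.00939V* = 0.761, so V* = 81.
Substitute into dV/dt = 0: 1.12(1 - 81/123) = 0.037P*.
The bracket is 0.341, giving P* = 0.382/0.037 = 10.3.

V* ≈ 81, P* ≈ 10.3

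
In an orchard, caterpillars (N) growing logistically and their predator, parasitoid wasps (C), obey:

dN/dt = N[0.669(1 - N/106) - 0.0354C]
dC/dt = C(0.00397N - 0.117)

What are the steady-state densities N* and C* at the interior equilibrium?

N* ≈ 29.5, C* ≈ 13.6

From dC/dt = 0 with C > 0: 0.00397N* = 0.117, so N* = 29.5.
Substitute into dN/dt = 0: 0.669(1 - 29.5/106) = 0.0354C*.
The bracket is 0.722, giving C* = 0.483/0.0354 = 13.6.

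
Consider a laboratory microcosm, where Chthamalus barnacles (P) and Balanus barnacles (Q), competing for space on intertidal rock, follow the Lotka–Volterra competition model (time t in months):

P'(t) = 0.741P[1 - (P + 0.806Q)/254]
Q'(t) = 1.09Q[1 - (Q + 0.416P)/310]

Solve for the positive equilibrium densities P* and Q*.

Setting both brackets to zero gives the nullclines P + 0.806Q = 254 and 0.416P + Q = 310.
Substituting Q = 310 - 0.416P into the first: P(1 - 0.806·0.416) = 254 - 0.806·310.
So P* = 4.14/0.665 = 6.23, and then Q* = 310 - 0.416·6.23 = 307.

P* ≈ 6.23, Q* ≈ 307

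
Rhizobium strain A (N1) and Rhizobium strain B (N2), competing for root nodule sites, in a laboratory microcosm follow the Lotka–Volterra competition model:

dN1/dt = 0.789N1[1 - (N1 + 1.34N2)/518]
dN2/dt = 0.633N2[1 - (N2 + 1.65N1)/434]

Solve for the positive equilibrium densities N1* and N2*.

Setting both brackets to zero gives the nullclines N1 + 1.34N2 = 518 and 1.65N1 + N2 = 434.
Substituting N2 = 434 - 1.65N1 into the first: N1(1 - 1.34·1.65) = 518 - 1.34·434.
So N1* = -63.6/-1.21 = 52.5, and then N2* = 434 - 1.65·52.5 = 347.

N1* ≈ 52.5, N2* ≈ 347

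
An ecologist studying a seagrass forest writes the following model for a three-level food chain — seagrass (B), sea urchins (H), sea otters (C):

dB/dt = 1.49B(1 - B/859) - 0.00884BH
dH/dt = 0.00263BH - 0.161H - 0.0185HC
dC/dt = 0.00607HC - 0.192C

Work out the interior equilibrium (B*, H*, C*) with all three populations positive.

From dC/dt = 0: 0.00607H* = 0.192, so H* = 31.6.
From dB/dt = 0: 1.49(1 - B*/859) = 0.00884·31.6, giving B* = 859·(1 - 0.188) = 698.
From dH/dt = 0: 0.00263·698 - 0.161 = 0.0185C*, so C* = 1.67/0.0185 = 90.5.

B* ≈ 698, H* ≈ 31.6, C* ≈ 90.5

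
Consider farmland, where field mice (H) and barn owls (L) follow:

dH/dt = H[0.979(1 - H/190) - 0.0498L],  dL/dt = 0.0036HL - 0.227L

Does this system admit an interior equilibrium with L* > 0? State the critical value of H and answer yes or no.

The predator equation gives dL/dt > 0 only when H > 0.227/0.0036 = 63.1.
Without the predator, H → K = 190. Since 190 > 63.1, the predator can invade and persist.

Threshold H = 63.1; K > 63.1, so yes, the predator persists.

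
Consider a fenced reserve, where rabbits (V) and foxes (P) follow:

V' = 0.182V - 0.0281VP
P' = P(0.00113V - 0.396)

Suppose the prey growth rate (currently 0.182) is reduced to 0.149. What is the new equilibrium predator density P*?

At the interior fixed point, setting dV/dt = 0 with V > 0 fixes P* = (prey growth rate)/(VP coefficient) — independent of the other coefficients.
With the change, P* = 0.149/0.0281 = 5.3; it falls from 6.48.

P* ≈ 5.3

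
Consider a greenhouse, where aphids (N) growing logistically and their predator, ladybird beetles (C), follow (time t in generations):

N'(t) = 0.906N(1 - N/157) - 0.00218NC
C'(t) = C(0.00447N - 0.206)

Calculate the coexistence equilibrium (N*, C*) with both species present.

N* ≈ 46.1, C* ≈ 294

From dC/dt = 0 with C > 0: 0.00447N* = 0.206, so N* = 46.1.
Substitute into dN/dt = 0: 0.906(1 - 46.1/157) = 0.00218C*.
The bracket is 0.706, giving C* = 0.64/0.00218 = 294.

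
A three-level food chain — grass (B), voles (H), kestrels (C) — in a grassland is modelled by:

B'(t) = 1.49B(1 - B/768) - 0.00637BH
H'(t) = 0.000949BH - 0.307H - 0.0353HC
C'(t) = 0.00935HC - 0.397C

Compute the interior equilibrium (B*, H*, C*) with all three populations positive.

From dC/dt = 0: 0.00935H* = 0.397, so H* = 42.5.
From dB/dt = 0: 1.49(1 - B*/768) = 0.00637·42.5, giving B* = 768·(1 - 0.182) = 629.
From dH/dt = 0: 0.000949·629 - 0.307 = 0.0353C*, so C* = 0.29/0.0353 = 8.2.

B* ≈ 629, H* ≈ 42.5, C* ≈ 8.2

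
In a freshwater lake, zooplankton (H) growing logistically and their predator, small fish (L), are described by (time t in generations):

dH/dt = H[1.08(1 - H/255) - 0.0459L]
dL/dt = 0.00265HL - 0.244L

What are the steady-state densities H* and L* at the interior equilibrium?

H* ≈ 92.1, L* ≈ 15

From dL/dt = 0 with L > 0: 0.00265H* = 0.244, so H* = 92.1.
Substitute into dH/dt = 0: 1.08(1 - 92.1/255) = 0.0459L*.
The bracket is 0.639, giving L* = 0.69/0.0459 = 15.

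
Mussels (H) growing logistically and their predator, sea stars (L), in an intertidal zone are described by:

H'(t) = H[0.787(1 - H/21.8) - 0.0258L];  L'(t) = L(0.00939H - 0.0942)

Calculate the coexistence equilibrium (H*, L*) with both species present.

H* ≈ 10, L* ≈ 16.5

From dL/dt = 0 with L > 0: 0.00939H* = 0.0942, so H* = 10.
Substitute into dH/dt = 0: 0.787(1 - 10/21.8) = 0.0258L*.
The bracket is 0.54, giving L* = 0.425/0.0258 = 16.5.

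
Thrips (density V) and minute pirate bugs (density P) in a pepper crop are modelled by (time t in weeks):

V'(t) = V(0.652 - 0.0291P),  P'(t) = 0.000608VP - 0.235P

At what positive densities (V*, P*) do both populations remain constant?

V* ≈ 387, P* ≈ 22.4

Set dP/dt = 0 with P > 0: 0.000608V - 0.235 = 0, so V* = 0.235/0.000608 = 387.
Set dV/dt = 0 with V > 0: 0.652 - 0.0291P = 0, so P* = 0.652/0.0291 = 22.4.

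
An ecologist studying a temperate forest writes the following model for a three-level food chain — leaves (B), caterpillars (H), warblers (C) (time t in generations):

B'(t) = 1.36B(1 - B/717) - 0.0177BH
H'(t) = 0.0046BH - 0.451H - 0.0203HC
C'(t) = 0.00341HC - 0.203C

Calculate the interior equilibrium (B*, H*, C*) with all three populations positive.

B* ≈ 161, H* ≈ 59.5, C* ≈ 14.4

From dC/dt = 0: 0.00341H* = 0.203, so H* = 59.5.
From dB/dt = 0: 1.36(1 - B*/717) = 0.0177·59.5, giving B* = 717·(1 - 0.775) = 161.
From dH/dt = 0: 0.0046·161 - 0.451 = 0.0203C*, so C* = 0.292/0.0203 = 14.4.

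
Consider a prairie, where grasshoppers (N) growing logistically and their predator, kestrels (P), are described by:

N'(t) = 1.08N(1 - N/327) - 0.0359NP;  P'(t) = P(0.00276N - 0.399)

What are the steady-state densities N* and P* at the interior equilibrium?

N* ≈ 145, P* ≈ 16.8

From dP/dt = 0 with P > 0: 0.00276N* = 0.399, so N* = 145.
Substitute into dN/dt = 0: 1.08(1 - 145/327) = 0.0359P*.
The bracket is 0.558, giving P* = 0.603/0.0359 = 16.8.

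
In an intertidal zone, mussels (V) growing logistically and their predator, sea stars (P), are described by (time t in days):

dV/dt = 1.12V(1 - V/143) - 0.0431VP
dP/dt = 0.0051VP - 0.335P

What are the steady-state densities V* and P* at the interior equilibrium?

From dP/dt = 0 with P > 0: 0.0051V* = 0.335, so V* = 65.7.
Substitute into dV/dt = 0: 1.12(1 - 65.7/143) = 0.0431P*.
The bracket is 0.541, giving P* = 0.606/0.0431 = 14.

V* ≈ 65.7, P* ≈ 14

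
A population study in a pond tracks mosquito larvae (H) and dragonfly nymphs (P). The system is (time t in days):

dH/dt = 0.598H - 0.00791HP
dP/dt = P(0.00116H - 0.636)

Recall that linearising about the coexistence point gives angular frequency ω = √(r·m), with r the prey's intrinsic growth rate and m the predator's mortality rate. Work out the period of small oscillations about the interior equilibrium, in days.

T ≈ 10.2 days

Here r = 0.598 and m = 0.636, so r·m = 0.38.
ω = √0.38 = 0.617 per day, hence T = 2π/ω ≈ 10.2 days.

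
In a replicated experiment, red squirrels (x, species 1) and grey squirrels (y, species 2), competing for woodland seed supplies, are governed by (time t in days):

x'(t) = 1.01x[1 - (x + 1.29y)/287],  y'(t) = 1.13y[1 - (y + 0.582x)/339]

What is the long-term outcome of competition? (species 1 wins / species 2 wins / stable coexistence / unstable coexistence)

species 2 excludes species 1

Compare the nullcline intercepts: K1/α12 = 287/1.29 = 222 < K2 = 339; K2/α21 = 339/0.582 = 582 > K1 = 287.
Since the inequalities point opposite ways, species 2 can invade but species 1 cannot.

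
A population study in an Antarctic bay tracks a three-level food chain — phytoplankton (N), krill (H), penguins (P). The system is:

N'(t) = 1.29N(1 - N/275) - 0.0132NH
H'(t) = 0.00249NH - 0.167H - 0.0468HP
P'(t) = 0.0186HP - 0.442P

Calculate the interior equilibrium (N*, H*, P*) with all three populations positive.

From dP/dt = 0: 0.0186H* = 0.442, so H* = 23.8.
From dN/dt = 0: 1.29(1 - N*/275) = 0.0132·23.8, giving N* = 275·(1 - 0.243) = 208.
From dH/dt = 0: 0.00249·208 - 0.167 = 0.0468P*, so P* = 0.351/0.0468 = 7.51.

N* ≈ 208, H* ≈ 23.8, P* ≈ 7.51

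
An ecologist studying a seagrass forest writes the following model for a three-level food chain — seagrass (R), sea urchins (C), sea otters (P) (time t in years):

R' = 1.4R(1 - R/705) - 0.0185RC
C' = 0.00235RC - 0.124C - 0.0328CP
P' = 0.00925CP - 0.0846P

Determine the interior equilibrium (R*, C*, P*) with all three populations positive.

From dP/dt = 0: 0.00925C* = 0.0846, so C* = 9.15.
From dR/dt = 0: 1.4(1 - R*/705) = 0.0185·9.15, giving R* = 705·(1 - 0.121) = 620.
From dC/dt = 0: 0.00235·620 - 0.124 = 0.0328P*, so P* = 1.33/0.0328 = 40.6.

R* ≈ 620, C* ≈ 9.15, P* ≈ 40.6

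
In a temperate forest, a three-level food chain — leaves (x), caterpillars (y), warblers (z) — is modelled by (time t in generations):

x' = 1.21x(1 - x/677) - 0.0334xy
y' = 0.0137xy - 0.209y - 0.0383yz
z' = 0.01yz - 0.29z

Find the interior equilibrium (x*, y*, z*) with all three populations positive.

From dz/dt = 0: 0.01y* = 0.29, so y* = 29.
From dx/dt = 0: 1.21(1 - x*/677) = 0.0334·29, giving x* = 677·(1 - 0.8) = 135.
From dy/dt = 0: 0.0137·135 - 0.209 = 0.0383z*, so z* = 1.64/0.0383 = 42.9.

x* ≈ 135, y* ≈ 29, z* ≈ 42.9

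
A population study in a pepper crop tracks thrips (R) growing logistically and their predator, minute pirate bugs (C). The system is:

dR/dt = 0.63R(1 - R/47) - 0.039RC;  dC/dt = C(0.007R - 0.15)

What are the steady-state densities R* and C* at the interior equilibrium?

R* ≈ 21.4, C* ≈ 8.79

From dC/dt = 0 with C > 0: 0.007R* = 0.15, so R* = 21.4.
Substitute into dR/dt = 0: 0.63(1 - 21.4/47) = 0.039C*.
The bracket is 0.544, giving C* = 0.343/0.039 = 8.79.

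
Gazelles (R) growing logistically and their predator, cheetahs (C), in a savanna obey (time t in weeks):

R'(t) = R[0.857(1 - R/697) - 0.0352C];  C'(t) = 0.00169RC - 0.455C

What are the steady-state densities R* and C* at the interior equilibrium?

R* ≈ 269, C* ≈ 14.9

From dC/dt = 0 with C > 0: 0.00169R* = 0.455, so R* = 269.
Substitute into dR/dt = 0: 0.857(1 - 269/697) = 0.0352C*.
The bracket is 0.614, giving C* = 0.526/0.0352 = 14.9.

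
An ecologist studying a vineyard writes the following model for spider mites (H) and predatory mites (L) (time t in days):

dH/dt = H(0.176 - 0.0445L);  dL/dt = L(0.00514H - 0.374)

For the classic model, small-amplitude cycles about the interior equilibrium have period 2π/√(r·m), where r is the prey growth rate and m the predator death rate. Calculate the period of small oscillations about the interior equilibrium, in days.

Here r = 0.176 and m = 0.374, so r·m = 0.0658.
ω = √0.0658 = 0.257 per day, hence T = 2π/ω ≈ 24.5 days.

T ≈ 24.5 days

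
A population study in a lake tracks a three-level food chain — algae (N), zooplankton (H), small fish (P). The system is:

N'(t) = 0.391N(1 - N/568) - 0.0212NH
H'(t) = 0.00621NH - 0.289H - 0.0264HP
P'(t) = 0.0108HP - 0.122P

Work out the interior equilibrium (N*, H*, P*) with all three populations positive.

From dP/dt = 0: 0.0108H* = 0.122, so H* = 11.3.
From dN/dt = 0: 0.391(1 - N*/568) = 0.0212·11.3, giving N* = 568·(1 - 0.612) = 220.
From dH/dt = 0: 0.00621·220 - 0.289 = 0.0264P*, so P* = 1.08/0.0264 = 40.8.

N* ≈ 220, H* ≈ 11.3, P* ≈ 40.8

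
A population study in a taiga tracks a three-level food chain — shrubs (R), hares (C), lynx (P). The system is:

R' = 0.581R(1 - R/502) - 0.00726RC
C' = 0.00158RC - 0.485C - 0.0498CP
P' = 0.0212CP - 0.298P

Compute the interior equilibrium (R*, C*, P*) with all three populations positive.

R* ≈ 414, C* ≈ 14.1, P* ≈ 3.39

From dP/dt = 0: 0.0212C* = 0.298, so C* = 14.1.
From dR/dt = 0: 0.581(1 - R*/502) = 0.00726·14.1, giving R* = 502·(1 - 0.176) = 414.
From dC/dt = 0: 0.00158·414 - 0.485 = 0.0498P*, so P* = 0.169/0.0498 = 3.39.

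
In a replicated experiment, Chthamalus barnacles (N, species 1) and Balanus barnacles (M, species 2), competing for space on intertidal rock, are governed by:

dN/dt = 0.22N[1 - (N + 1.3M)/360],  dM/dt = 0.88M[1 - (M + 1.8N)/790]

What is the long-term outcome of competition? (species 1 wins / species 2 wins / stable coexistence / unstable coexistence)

Compare the nullcline intercepts: K1/α12 = 360/1.3 = 277 < K2 = 790; K2/α21 = 790/1.8 = 439 > K1 = 360.
Since the inequalities point opposite ways, species 2 can invade but species 1 cannot.

species 2 excludes species 1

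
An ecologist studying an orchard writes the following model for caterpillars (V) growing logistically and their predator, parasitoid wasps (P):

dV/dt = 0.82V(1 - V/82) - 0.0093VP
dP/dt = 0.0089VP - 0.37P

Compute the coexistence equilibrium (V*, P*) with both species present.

From dP/dt = 0 with P > 0: 0.0089V* = 0.37, so V* = 41.6.
Substitute into dV/dt = 0: 0.82(1 - 41.6/82) = 0.0093P*.
The bracket is 0.493, giving P* = 0.404/0.0093 = 43.5.

V* ≈ 41.6, P* ≈ 43.5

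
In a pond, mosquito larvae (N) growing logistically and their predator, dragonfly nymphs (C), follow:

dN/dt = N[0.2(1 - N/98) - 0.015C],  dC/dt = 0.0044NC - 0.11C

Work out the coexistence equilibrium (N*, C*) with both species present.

From dC/dt = 0 with C > 0: 0.0044N* = 0.11, so N* = 25.
Substitute into dN/dt = 0: 0.2(1 - 25/98) = 0.015C*.
The bracket is 0.745, giving C* = 0.149/0.015 = 9.93.

N* ≈ 25, C* ≈ 9.93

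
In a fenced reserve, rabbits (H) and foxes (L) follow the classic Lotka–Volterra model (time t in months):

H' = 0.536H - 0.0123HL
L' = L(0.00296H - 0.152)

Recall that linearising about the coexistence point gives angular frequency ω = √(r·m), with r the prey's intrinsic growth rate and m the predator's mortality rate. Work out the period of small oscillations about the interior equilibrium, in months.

Here r = 0.536 and m = 0.152, so r·m = 0.0815.
ω = √0.0815 = 0.285 per month, hence T = 2π/ω ≈ 22 months.

T ≈ 22 months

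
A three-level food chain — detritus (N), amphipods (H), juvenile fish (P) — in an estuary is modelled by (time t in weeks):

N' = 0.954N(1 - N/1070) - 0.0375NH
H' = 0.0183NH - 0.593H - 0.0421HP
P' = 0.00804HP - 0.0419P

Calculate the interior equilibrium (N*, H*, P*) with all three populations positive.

N* ≈ 851, H* ≈ 5.21, P* ≈ 356

From dP/dt = 0: 0.00804H* = 0.0419, so H* = 5.21.
From dN/dt = 0: 0.954(1 - N*/1070) = 0.0375·5.21, giving N* = 1070·(1 - 0.205) = 851.
From dH/dt = 0: 0.0183·851 - 0.593 = 0.0421P*, so P* = 15/0.0421 = 356.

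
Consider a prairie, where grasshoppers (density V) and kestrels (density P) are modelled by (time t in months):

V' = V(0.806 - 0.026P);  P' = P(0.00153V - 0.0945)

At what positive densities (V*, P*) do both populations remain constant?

V* ≈ 61.8, P* ≈ 31

Set dP/dt = 0 with P > 0: 0.00153V - 0.0945 = 0, so V* = 0.0945/0.00153 = 61.8.
Set dV/dt = 0 with V > 0: 0.806 - 0.026P = 0, so P* = 0.806/0.026 = 31.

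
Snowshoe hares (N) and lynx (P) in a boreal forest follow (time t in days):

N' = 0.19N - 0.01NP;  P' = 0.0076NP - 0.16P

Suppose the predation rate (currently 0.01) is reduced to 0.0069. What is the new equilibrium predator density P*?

P* ≈ 27.5

At the interior fixed point, setting dN/dt = 0 with N > 0 fixes P* = (prey growth rate)/(NP coefficient) — independent of the other coefficients.
With the change, P* = 0.19/0.0069 = 27.5; it rises from 19.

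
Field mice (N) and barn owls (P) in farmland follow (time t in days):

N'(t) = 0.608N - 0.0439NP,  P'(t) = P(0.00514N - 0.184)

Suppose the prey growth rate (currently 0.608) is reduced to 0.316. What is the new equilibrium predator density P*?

P* ≈ 7.2

At the interior fixed point, setting dN/dt = 0 with N > 0 fixes P* = (prey growth rate)/(NP coefficient) — independent of the other coefficients.
With the change, P* = 0.316/0.0439 = 7.2; it falls from 13.8.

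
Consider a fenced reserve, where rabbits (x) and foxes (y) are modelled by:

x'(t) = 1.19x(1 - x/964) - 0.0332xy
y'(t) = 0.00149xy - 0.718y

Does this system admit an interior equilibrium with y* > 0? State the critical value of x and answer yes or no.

The predator equation gives dy/dt > 0 only when x > 0.718/0.00149 = 482.
Without the predator, x → K = 964. Since 964 > 482, the predator can invade and persist.

Threshold x = 482; K > 482, so yes, the predator persists.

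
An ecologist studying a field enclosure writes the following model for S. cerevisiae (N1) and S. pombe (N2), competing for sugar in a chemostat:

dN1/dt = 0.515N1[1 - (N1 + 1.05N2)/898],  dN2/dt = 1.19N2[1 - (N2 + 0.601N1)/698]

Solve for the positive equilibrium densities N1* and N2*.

N1* ≈ 447, N2* ≈ 429

Setting both brackets to zero gives the nullclines N1 + 1.05N2 = 898 and 0.601N1 + N2 = 698.
Substituting N2 = 698 - 0.601N1 into the first: N1(1 - 1.05·0.601) = 898 - 1.05·698.
So N1* = 165/0.369 = 447, and then N2* = 698 - 0.601·447 = 429.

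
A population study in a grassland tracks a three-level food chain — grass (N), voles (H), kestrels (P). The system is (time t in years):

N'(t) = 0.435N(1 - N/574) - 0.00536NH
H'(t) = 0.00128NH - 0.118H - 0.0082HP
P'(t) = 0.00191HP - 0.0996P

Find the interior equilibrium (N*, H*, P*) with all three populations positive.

N* ≈ 205, H* ≈ 52.1, P* ≈ 17.6

From dP/dt = 0: 0.00191H* = 0.0996, so H* = 52.1.
From dN/dt = 0: 0.435(1 - N*/574) = 0.00536·52.1, giving N* = 574·(1 - 0.643) = 205.
From dH/dt = 0: 0.00128·205 - 0.118 = 0.0082P*, so P* = 0.145/0.0082 = 17.6.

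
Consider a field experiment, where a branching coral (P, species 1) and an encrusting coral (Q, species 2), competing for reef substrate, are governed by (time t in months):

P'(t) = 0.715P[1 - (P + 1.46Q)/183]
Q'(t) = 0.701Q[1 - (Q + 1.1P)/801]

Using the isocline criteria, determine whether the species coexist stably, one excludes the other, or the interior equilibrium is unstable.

species 2 excludes species 1

Compare the nullcline intercepts: K1/α12 = 183/1.46 = 125 < K2 = 801; K2/α21 = 801/1.1 = 728 > K1 = 183.
Since the inequalities point opposite ways, species 2 can invade but species 1 cannot.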